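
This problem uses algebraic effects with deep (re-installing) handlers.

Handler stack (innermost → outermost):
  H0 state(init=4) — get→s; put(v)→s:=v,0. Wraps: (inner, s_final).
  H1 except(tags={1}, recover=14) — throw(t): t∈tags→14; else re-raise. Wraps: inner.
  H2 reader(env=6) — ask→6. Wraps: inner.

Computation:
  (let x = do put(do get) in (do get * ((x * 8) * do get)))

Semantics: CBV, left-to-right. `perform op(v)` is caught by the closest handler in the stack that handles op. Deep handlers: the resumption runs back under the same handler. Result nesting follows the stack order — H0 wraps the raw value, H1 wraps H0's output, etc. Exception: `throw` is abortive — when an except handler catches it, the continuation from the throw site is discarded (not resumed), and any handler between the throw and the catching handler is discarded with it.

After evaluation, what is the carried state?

Answer: 4

Working:
get @ H0 ⇒ 4
put(4) @ H0 ⇒ s:=4
get @ H0 ⇒ 4
get @ H0 ⇒ 4
H0 returns (0, 4)
H1 returns (0, 4)
H2 returns (0, 4)
= (0, 4)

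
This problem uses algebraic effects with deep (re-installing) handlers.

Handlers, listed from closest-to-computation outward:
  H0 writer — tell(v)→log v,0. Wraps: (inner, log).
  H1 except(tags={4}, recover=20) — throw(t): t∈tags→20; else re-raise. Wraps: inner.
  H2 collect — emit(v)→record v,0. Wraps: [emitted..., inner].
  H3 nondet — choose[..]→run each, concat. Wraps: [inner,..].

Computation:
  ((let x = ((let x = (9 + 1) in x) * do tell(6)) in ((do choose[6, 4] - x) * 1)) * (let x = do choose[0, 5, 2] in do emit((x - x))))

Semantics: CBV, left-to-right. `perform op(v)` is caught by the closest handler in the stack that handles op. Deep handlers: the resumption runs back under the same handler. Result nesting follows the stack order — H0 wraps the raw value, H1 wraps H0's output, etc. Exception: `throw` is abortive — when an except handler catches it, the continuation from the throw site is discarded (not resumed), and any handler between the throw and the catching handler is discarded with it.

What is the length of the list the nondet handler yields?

Answer: 6

Working:
tell(6) @ H0 ⇒ log+=6
choose[6, 4] @ H3
  branch[0] choose=6:
    choose[0, 5, 2] @ H3
      branch[0] choose=0:
        emit(0) @ H2 ⇒ out+=0
        H0 returns (0, (6))
        H1 returns (0, (6))
        H2 returns [0, (0, (6))]
        H3 returns [[0, (0, (6))]]
      branch[1] choose=5:
        emit(0) @ H2 ⇒ out+=0
        H0 returns (0, (6))
        H1 returns (0, (6))
        H2 returns [0, (0, (6))]
        H3 returns [[0, (0, (6))]]
      branch[2] choose=2:
        emit(0) @ H2 ⇒ out+=0
        H0 returns (0, (6))
        H1 returns (0, (6))
        H2 returns [0, (0, (6))]
        H3 returns [[0, (0, (6))]]
  branch[1] choose=4:
    choose[0, 5, 2] @ H3
      branch[0] choose=0:
        emit(0) @ H2 ⇒ out+=0
        H0 returns (0, (6))
        H1 returns (0, (6))
        H2 returns [0, (0, (6))]
        H3 returns [[0, (0, (6))]]
      branch[1] choose=5:
        emit(0) @ H2 ⇒ out+=0
        H0 returns (0, (6))
        H1 returns (0, (6))
        H2 returns [0, (0, (6))]
        H3 returns [[0, (0, (6))]]
      branch[2] choose=2:
        emit(0) @ H2 ⇒ out+=0
        H0 returns (0, (6))
        H1 returns (0, (6))
        H2 returns [0, (0, (6))]
        H3 returns [[0, (0, (6))]]
= [[0, (0, (6))], [0, (0, (6))], [0, (0, (6))], [0, (0, (6))], [0, (0, (6))], [0, (0, (6))]]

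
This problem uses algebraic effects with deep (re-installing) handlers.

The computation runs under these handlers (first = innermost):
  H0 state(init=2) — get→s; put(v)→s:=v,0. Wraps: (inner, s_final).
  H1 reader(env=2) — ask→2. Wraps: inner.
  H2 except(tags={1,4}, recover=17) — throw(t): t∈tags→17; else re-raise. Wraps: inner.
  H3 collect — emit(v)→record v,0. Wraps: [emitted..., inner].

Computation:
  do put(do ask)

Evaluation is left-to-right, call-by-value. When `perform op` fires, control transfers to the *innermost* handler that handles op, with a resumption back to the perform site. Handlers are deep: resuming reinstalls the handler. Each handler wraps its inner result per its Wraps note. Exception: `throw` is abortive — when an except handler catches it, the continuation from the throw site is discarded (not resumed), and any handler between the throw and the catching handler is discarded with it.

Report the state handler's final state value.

Answer: 2

Evaluation trace:
ask @ H1 ⇒ 2
put(2) @ H0 ⇒ s:=2
H0 returns (0, 2)
H1 returns (0, 2)
H2 returns (0, 2)
H3 returns [(0, 2)]
= [(0, 2)]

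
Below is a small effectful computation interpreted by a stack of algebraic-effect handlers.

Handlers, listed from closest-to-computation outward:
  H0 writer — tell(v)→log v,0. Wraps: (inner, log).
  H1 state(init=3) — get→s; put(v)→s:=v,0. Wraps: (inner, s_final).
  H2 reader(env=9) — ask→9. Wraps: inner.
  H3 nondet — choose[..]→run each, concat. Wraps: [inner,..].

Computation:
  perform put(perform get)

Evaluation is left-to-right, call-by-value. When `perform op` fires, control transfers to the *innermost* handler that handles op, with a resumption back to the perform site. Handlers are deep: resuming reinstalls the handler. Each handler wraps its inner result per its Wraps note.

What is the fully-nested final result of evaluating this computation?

Answer: [((0, ()), 3)]

Step-by-step:
get @ H1 ⇒ 3
put(3) @ H1 ⇒ s:=3
H0 returns (0, ())
H1 returns ((0, ()), 3)
H2 returns ((0, ()), 3)
H3 returns [((0, ()), 3)]
= [((0, ()), 3)]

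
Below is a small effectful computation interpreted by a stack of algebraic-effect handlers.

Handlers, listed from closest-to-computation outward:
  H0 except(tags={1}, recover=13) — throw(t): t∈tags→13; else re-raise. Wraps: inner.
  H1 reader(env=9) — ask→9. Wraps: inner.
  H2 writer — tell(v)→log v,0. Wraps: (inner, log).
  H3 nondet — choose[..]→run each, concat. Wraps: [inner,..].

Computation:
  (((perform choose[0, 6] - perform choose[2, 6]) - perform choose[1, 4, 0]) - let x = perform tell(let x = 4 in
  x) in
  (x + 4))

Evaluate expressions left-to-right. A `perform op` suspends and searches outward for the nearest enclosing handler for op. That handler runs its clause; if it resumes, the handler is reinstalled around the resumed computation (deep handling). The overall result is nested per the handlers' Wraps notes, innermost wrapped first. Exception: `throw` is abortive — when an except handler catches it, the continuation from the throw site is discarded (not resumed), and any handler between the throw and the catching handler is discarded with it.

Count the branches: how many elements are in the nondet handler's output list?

Working:
choose[0, 6] @ H3
  branch[0] choose=0:
    choose[2, 6] @ H3
      branch[0] choose=2:
        choose[1, 4, 0] @ H3
          branch[0] choose=1:
            tell(4) @ H2 ⇒ log+=4
            H0 returns -7
            H1 returns -7
            H2 returns (-7, (4))
            H3 returns [(-7, (4))]
          branch[1] choose=4:
            tell(4) @ H2 ⇒ log+=4
            H0 returns -10
            H1 returns -10
            H2 returns (-10, (4))
            H3 returns [(-10, (4))]
          branch[2] choose=0:
            tell(4) @ H2 ⇒ log+=4
            H0 returns -6
            H1 returns -6
            H2 returns (-6, (4))
            H3 returns [(-6, (4))]
      branch[1] choose=6:
        choose[1, 4, 0] @ H3
          branch[0] choose=1:
            tell(4) @ H2 ⇒ log+=4
            H0 returns -11
            H1 returns -11
            H2 returns (-11, (4))
            H3 returns [(-11, (4))]
          branch[1] choose=4:
            tell(4) @ H2 ⇒ log+=4
            H0 returns -14
            H1 returns -14
            H2 returns (-14, (4))
            H3 returns [(-14, (4))]
          branch[2] choose=0:
            tell(4) @ H2 ⇒ log+=4
            H0 returns -10
            H1 returns -10
            H2 returns (-10, (4))
            H3 returns [(-10, (4))]
  branch[1] choose=6:
    choose[2, 6] @ H3
      branch[0] choose=2:
        choose[1, 4, 0] @ H3
          branch[0] choose=1:
            tell(4) @ H2 ⇒ log+=4
            H0 returns -1
            H1 returns -1
            H2 returns (-1, (4))
            H3 returns [(-1, (4))]
          branch[1] choose=4:
            tell(4) @ H2 ⇒ log+=4
            H0 returns -4
            H1 returns -4
            H2 returns (-4, (4))
            H3 returns [(-4, (4))]
          branch[2] choose=0:
            tell(4) @ H2 ⇒ log+=4
            H0 returns 0
            H1 returns 0
            H2 returns (0, (4))
            H3 returns [(0, (4))]
      branch[1] choose=6:
        choose[1, 4, 0] @ H3
          branch[0] choose=1:
            tell(4) @ H2 ⇒ log+=4
            H0 returns -5
            H1 returns -5
            H2 returns (-5, (4))
            H3 returns [(-5, (4))]
          branch[1] choose=4:
            tell(4) @ H2 ⇒ log+=4
            H0 returns -8
            H1 returns -8
            H2 returns (-8, (4))
            H3 returns [(-8, (4))]
          branch[2] choose=0:
            tell(4) @ H2 ⇒ log+=4
            H0 returns -4
            H1 returns -4
            H2 returns (-4, (4))
            H3 returns [(-4, (4))]
= [(-7, (4)), (-10, (4)), (-6, (4)), (-11, (4)), (-14, (4)), (-10, (4)), (-1, (4)), (-4, (4)), (0, (4)), (-5, (4)), (-8, (4)), (-4, (4))]

Answer: 12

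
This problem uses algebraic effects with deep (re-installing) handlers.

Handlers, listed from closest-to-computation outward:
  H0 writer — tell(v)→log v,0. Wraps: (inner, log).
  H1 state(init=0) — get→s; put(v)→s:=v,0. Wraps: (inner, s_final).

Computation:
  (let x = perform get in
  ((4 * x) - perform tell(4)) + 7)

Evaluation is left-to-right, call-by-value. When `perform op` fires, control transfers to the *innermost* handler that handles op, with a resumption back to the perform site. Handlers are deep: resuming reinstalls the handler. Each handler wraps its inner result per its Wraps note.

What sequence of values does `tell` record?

Answer: (4)

Step-by-step:
get @ H1 ⇒ 0
tell(4) @ H0 ⇒ log+=4
H0 returns (7, (4))
H1 returns ((7, (4)), 0)
= ((7, (4)), 0)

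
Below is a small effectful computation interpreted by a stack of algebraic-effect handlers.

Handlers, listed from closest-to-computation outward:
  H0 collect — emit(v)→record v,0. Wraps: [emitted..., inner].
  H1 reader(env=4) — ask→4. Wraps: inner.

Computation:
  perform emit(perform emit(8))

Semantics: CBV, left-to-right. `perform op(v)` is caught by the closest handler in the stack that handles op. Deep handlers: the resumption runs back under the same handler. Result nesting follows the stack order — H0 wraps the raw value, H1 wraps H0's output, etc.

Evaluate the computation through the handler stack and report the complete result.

Answer: [8, 0, 0]

Evaluation trace:
emit(8) @ H0 ⇒ out+=8
emit(0) @ H0 ⇒ out+=0
H0 returns [8, 0, 0]
H1 returns [8, 0, 0]
= [8, 0, 0]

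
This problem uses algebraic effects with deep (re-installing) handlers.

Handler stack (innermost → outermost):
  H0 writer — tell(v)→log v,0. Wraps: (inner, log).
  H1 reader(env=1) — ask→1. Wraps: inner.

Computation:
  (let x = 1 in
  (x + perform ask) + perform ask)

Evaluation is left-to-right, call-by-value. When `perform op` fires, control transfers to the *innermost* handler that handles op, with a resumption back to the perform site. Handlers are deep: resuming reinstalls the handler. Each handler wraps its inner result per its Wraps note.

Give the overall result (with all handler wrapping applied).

Answer: (3, ())

Evaluation trace:
ask @ H1 ⇒ 1
ask @ H1 ⇒ 1
H0 returns (3, ())
H1 returns (3, ())
= (3, ())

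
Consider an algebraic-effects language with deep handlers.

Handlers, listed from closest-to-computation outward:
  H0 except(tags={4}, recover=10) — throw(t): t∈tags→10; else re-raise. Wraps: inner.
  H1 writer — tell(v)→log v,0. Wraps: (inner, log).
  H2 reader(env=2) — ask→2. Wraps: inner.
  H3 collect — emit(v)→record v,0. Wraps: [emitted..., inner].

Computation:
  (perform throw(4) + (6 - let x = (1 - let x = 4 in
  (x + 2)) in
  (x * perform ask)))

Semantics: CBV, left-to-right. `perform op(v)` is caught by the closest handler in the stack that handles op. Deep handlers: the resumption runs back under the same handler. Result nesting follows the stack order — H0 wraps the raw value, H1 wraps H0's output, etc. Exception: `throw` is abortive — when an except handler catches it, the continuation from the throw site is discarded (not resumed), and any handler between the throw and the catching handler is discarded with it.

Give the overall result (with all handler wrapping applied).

Answer: [(10, ())]

Evaluation trace:
throw(4) @ H0 caught ⇒ 10
H1 returns (10, ())
H2 returns (10, ())
H3 returns [(10, ())]
= [(10, ())]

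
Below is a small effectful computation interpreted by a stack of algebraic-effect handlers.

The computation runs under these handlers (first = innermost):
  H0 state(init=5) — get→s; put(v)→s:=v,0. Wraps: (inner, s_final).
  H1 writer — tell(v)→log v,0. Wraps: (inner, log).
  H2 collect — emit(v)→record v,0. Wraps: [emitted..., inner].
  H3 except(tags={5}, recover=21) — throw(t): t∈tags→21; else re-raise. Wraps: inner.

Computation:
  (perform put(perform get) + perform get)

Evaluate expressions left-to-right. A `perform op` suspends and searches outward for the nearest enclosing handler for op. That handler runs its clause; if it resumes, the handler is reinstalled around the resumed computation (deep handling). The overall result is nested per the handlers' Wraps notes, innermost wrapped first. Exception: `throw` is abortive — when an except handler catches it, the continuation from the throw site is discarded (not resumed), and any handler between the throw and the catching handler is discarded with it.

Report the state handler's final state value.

Answer: 5

Working:
get @ H0 ⇒ 5
put(5) @ H0 ⇒ s:=5
get @ H0 ⇒ 5
H0 returns (5, 5)
H1 returns ((5, 5), ())
H2 returns [((5, 5), ())]
H3 returns [((5, 5), ())]
= [((5, 5), ())]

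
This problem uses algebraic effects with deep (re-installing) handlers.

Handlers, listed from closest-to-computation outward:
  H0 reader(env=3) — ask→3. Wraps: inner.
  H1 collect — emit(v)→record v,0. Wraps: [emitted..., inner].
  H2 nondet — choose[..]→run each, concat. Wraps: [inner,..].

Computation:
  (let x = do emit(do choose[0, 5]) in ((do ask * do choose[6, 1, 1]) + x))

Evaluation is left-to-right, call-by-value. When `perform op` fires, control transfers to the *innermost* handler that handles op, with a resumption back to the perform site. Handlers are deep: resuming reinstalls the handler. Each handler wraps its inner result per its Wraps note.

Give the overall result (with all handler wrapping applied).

Step-by-step:
choose[0, 5] @ H2
  branch[0] choose=0:
    emit(0) @ H1 ⇒ out+=0
    ask @ H0 ⇒ 3
    choose[6, 1, 1] @ H2
      branch[0] choose=6:
        H0 returns 18
        H1 returns [0, 18]
        H2 returns [[0, 18]]
      branch[1] choose=1:
        H0 returns 3
        H1 returns [0, 3]
        H2 returns [[0, 3]]
      branch[2] choose=1:
        H0 returns 3
        H1 returns [0, 3]
        H2 returns [[0, 3]]
  branch[1] choose=5:
    emit(5) @ H1 ⇒ out+=5
    ask @ H0 ⇒ 3
    choose[6, 1, 1] @ H2
      branch[0] choose=6:
        H0 returns 18
        H1 returns [5, 18]
        H2 returns [[5, 18]]
      branch[1] choose=1:
        H0 returns 3
        H1 returns [5, 3]
        H2 returns [[5, 3]]
      branch[2] choose=1:
        H0 returns 3
        H1 returns [5, 3]
        H2 returns [[5, 3]]
= [[0, 18], [0, 3], [0, 3], [5, 18], [5, 3], [5, 3]]

Answer: [[0, 18], [0, 3], [0, 3], [5, 18], [5, 3], [5, 3]]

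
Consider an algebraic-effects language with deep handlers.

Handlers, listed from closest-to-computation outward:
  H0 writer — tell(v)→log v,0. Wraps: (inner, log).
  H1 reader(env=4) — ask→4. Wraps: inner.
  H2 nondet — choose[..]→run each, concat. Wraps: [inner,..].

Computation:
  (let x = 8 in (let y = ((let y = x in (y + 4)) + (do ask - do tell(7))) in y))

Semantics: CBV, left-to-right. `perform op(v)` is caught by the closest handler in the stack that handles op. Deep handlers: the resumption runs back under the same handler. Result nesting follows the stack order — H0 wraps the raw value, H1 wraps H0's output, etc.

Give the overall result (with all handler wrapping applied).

Working:
ask @ H1 ⇒ 4
tell(7) @ H0 ⇒ log+=7
H0 returns (16, (7))
H1 returns (16, (7))
H2 returns [(16, (7))]
= [(16, (7))]

Answer: [(16, (7))]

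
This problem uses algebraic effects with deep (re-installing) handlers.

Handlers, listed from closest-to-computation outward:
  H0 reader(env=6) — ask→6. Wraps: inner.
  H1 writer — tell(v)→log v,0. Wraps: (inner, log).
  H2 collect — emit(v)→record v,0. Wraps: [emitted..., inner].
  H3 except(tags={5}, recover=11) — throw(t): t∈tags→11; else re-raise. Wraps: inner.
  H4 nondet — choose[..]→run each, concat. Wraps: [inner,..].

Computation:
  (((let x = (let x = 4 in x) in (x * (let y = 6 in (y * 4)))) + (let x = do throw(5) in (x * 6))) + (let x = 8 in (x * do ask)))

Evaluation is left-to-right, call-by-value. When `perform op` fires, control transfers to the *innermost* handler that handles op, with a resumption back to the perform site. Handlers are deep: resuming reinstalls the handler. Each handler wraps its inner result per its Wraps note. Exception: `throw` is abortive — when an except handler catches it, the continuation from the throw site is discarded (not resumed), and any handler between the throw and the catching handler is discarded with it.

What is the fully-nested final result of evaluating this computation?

Evaluation trace:
throw(5) @ H3 caught ⇒ 11
H4 returns [11]
= [11]

Answer: [11]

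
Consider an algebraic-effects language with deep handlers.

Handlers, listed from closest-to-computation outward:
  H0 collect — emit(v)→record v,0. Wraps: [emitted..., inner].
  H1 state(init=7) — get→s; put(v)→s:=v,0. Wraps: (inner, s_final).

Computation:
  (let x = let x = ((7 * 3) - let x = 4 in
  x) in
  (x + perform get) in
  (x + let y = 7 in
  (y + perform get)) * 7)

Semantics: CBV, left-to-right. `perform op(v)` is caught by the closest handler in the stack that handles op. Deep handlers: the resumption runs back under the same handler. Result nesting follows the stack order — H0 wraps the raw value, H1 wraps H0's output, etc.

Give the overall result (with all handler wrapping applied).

Step-by-step:
get @ H1 ⇒ 7
get @ H1 ⇒ 7
H0 returns [266]
H1 returns ([266], 7)
= ([266], 7)

Answer: ([266], 7)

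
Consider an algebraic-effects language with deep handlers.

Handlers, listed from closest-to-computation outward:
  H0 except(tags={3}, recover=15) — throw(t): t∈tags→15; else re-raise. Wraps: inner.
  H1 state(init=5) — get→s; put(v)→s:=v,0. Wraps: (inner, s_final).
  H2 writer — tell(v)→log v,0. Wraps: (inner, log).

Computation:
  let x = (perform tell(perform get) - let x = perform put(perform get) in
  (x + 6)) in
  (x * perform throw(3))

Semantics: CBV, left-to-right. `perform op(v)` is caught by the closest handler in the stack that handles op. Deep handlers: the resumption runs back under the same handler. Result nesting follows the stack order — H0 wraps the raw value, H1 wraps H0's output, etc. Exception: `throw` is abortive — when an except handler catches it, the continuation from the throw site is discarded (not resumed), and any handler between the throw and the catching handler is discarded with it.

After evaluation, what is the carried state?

Evaluation trace:
get @ H1 ⇒ 5
tell(5) @ H2 ⇒ log+=5
get @ H1 ⇒ 5
put(5) @ H1 ⇒ s:=5
throw(3) @ H0 caught ⇒ 15
H1 returns (15, 5)
H2 returns ((15, 5), (5))
= ((15, 5), (5))

Answer: 5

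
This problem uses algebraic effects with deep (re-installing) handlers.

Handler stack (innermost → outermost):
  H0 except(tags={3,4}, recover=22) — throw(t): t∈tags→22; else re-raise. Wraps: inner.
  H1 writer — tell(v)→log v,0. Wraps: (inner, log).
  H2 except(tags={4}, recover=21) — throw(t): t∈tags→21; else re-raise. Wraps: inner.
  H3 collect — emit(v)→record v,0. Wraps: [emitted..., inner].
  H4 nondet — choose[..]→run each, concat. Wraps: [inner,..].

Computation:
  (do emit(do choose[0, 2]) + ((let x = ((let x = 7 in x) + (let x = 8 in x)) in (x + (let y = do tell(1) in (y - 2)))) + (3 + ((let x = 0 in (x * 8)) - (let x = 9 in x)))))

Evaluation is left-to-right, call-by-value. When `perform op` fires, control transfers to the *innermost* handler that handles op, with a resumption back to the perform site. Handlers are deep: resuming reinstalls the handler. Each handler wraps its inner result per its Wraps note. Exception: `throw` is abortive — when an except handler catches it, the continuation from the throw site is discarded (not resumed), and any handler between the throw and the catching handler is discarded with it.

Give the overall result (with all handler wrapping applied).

Evaluation trace:
choose[0, 2] @ H4
  branch[0] choose=0:
    emit(0) @ H3 ⇒ out+=0
    tell(1) @ H1 ⇒ log+=1
    H0 returns 7
    H1 returns (7, (1))
    H2 returns (7, (1))
    H3 returns [0, (7, (1))]
    H4 returns [[0, (7, (1))]]
  branch[1] choose=2:
    emit(2) @ H3 ⇒ out+=2
    tell(1) @ H1 ⇒ log+=1
    H0 returns 7
    H1 returns (7, (1))
    H2 returns (7, (1))
    H3 returns [2, (7, (1))]
    H4 returns [[2, (7, (1))]]
= [[0, (7, (1))], [2, (7, (1))]]

Answer: [[0, (7, (1))], [2, (7, (1))]]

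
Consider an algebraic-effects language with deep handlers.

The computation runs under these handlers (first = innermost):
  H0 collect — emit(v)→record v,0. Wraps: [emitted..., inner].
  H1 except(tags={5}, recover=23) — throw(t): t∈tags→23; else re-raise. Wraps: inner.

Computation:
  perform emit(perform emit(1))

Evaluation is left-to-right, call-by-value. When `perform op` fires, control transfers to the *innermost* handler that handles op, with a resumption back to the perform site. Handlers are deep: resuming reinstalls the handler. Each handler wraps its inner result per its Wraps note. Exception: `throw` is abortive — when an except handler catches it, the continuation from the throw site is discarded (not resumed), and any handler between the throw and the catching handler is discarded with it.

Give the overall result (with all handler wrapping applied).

Answer: [1, 0, 0]

Evaluation trace:
emit(1) @ H0 ⇒ out+=1
emit(0) @ H0 ⇒ out+=0
H0 returns [1, 0, 0]
H1 returns [1, 0, 0]
= [1, 0, 0]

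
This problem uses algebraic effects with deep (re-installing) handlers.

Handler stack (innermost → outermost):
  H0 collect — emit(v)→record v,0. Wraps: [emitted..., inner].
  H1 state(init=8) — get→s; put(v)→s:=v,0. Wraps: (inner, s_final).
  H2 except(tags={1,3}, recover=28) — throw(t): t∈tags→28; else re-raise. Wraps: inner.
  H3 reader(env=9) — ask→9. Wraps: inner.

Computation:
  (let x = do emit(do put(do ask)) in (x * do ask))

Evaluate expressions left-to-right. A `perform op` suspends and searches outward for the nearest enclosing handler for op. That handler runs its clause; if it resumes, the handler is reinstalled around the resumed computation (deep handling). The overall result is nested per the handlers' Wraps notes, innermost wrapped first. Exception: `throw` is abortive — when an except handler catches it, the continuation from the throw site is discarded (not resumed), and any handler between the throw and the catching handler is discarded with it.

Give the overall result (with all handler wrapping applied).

Step-by-step:
ask @ H3 ⇒ 9
put(9) @ H1 ⇒ s:=9
emit(0) @ H0 ⇒ out+=0
ask @ H3 ⇒ 9
H0 returns [0, 0]
H1 returns ([0, 0], 9)
H2 returns ([0, 0], 9)
H3 returns ([0, 0], 9)
= ([0, 0], 9)

Answer: ([0, 0], 9)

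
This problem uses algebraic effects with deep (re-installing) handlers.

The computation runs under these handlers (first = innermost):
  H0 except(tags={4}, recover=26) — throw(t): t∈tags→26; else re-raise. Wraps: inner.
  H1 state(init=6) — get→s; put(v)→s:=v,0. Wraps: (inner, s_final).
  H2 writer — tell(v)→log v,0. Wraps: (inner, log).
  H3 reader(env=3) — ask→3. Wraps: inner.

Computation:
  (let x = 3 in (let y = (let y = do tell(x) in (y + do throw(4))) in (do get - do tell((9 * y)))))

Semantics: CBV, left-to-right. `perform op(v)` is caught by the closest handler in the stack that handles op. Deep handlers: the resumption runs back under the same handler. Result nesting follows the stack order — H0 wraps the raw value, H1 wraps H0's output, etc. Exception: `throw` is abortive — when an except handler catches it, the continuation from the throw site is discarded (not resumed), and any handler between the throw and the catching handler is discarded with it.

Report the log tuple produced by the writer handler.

Working:
tell(3) @ H2 ⇒ log+=3
throw(4) @ H0 caught ⇒ 26
H1 returns (26, 6)
H2 returns ((26, 6), (3))
H3 returns ((26, 6), (3))
= ((26, 6), (3))

Answer: (3)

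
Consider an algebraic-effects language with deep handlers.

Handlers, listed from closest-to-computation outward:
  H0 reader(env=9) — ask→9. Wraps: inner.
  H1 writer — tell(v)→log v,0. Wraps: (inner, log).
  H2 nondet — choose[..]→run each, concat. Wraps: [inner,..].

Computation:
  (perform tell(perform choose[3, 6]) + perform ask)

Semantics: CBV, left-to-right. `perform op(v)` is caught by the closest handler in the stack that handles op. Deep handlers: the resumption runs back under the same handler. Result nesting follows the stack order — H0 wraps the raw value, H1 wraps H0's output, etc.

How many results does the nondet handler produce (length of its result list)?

Answer: 2

Evaluation trace:
choose[3, 6] @ H2
  branch[0] choose=3:
    tell(3) @ H1 ⇒ log+=3
    ask @ H0 ⇒ 9
    H0 returns 9
    H1 returns (9, (3))
    H2 returns [(9, (3))]
  branch[1] choose=6:
    tell(6) @ H1 ⇒ log+=6
    ask @ H0 ⇒ 9
    H0 returns 9
    H1 returns (9, (6))
    H2 returns [(9, (6))]
= [(9, (3)), (9, (6))]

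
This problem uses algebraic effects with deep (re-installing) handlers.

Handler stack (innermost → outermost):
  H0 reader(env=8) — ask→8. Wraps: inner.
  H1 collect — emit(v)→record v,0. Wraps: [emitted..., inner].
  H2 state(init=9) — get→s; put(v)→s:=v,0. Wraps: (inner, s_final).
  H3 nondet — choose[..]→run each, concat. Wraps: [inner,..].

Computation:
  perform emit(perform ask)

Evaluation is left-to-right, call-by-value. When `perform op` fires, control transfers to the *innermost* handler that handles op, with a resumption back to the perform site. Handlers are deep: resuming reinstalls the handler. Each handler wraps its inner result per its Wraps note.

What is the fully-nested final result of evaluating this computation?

Answer: [([8, 0], 9)]

Working:
ask @ H0 ⇒ 8
emit(8) @ H1 ⇒ out+=8
H0 returns 0
H1 returns [8, 0]
H2 returns ([8, 0], 9)
H3 returns [([8, 0], 9)]
= [([8, 0], 9)]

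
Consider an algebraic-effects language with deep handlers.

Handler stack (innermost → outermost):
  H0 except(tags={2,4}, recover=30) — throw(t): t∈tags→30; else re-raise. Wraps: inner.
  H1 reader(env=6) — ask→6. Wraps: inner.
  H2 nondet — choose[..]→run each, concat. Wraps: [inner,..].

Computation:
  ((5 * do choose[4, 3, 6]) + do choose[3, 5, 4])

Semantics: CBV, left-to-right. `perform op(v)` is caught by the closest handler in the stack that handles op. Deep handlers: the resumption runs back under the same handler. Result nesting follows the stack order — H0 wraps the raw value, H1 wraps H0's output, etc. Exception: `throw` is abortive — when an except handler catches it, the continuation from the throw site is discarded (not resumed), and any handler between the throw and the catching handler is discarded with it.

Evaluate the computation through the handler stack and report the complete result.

Step-by-step:
choose[4, 3, 6] @ H2
  branch[0] choose=4:
    choose[3, 5, 4] @ H2
      branch[0] choose=3:
        H0 returns 23
        H1 returns 23
        H2 returns [23]
      branch[1] choose=5:
        H0 returns 25
        H1 returns 25
        H2 returns [25]
      branch[2] choose=4:
        H0 returns 24
        H1 returns 24
        H2 returns [24]
  branch[1] choose=3:
    choose[3, 5, 4] @ H2
      branch[0] choose=3:
        H0 returns 18
        H1 returns 18
        H2 returns [18]
      branch[1] choose=5:
        H0 returns 20
        H1 returns 20
        H2 returns [20]
      branch[2] choose=4:
        H0 returns 19
        H1 returns 19
        H2 returns [19]
  branch[2] choose=6:
    choose[3, 5, 4] @ H2
      branch[0] choose=3:
        H0 returns 33
        H1 returns 33
        H2 returns [33]
      branch[1] choose=5:
        H0 returns 35
        H1 returns 35
        H2 returns [35]
      branch[2] choose=4:
        H0 returns 34
        H1 returns 34
        H2 returns [34]
= [23, 25, 24, 18, 20, 19, 33, 35, 34]

Answer: [23, 25, 24, 18, 20, 19, 33, 35, 34]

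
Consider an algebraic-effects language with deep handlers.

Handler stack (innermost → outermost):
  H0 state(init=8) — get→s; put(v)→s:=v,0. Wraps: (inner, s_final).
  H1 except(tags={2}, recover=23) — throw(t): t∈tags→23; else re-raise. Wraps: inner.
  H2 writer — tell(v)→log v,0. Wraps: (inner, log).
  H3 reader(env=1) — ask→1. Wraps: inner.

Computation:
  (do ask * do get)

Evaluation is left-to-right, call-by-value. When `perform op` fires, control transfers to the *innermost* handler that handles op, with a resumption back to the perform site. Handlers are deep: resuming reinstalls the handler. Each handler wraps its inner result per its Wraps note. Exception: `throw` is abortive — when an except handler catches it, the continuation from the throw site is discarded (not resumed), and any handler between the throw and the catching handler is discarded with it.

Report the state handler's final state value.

Evaluation trace:
ask @ H3 ⇒ 1
get @ H0 ⇒ 8
H0 returns (8, 8)
H1 returns (8, 8)
H2 returns ((8, 8), ())
H3 returns ((8, 8), ())
= ((8, 8), ())

Answer: 8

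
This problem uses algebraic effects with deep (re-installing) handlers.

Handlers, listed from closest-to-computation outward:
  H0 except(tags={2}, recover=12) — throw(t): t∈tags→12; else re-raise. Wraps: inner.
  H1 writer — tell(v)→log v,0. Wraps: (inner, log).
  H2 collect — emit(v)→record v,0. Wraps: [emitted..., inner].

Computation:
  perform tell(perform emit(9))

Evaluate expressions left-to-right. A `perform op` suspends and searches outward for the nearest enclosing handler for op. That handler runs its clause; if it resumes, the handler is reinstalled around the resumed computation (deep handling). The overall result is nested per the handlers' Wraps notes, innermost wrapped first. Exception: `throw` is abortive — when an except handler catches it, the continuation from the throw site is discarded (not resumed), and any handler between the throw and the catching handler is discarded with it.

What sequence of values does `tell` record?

Answer: (0)

Step-by-step:
emit(9) @ H2 ⇒ out+=9
tell(0) @ H1 ⇒ log+=0
H0 returns 0
H1 returns (0, (0))
H2 returns [9, (0, (0))]
= [9, (0, (0))]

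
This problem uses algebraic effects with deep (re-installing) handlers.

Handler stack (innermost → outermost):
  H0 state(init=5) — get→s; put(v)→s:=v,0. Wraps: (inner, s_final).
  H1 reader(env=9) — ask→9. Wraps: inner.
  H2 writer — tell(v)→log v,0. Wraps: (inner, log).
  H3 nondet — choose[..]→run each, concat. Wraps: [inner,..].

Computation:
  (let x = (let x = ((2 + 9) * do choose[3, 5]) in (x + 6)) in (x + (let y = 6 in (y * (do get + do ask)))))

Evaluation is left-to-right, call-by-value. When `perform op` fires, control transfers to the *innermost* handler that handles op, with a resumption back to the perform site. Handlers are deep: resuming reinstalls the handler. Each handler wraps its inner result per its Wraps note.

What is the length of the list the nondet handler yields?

Answer: 2

Working:
choose[3, 5] @ H3
  branch[0] choose=3:
    get @ H0 ⇒ 5
    ask @ H1 ⇒ 9
    H0 returns (123, 5)
    H1 returns (123, 5)
    H2 returns ((123, 5), ())
    H3 returns [((123, 5), ())]
  branch[1] choose=5:
    get @ H0 ⇒ 5
    ask @ H1 ⇒ 9
    H0 returns (145, 5)
    H1 returns (145, 5)
    H2 returns ((145, 5), ())
    H3 returns [((145, 5), ())]
= [((123, 5), ()), ((145, 5), ())]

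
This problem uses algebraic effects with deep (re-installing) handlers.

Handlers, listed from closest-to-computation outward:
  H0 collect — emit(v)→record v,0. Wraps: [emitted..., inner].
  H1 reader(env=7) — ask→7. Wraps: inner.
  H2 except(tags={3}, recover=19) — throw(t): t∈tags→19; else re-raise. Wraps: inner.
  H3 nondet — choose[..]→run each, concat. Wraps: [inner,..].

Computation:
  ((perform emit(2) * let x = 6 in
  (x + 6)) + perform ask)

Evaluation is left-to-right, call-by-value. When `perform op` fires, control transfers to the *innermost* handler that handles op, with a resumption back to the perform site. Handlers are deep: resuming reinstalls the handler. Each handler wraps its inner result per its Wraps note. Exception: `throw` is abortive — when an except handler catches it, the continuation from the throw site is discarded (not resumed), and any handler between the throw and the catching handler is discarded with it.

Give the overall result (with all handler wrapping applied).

Answer: [[2, 7]]

Evaluation trace:
emit(2) @ H0 ⇒ out+=2
ask @ H1 ⇒ 7
H0 returns [2, 7]
H1 returns [2, 7]
H2 returns [2, 7]
H3 returns [[2, 7]]
= [[2, 7]]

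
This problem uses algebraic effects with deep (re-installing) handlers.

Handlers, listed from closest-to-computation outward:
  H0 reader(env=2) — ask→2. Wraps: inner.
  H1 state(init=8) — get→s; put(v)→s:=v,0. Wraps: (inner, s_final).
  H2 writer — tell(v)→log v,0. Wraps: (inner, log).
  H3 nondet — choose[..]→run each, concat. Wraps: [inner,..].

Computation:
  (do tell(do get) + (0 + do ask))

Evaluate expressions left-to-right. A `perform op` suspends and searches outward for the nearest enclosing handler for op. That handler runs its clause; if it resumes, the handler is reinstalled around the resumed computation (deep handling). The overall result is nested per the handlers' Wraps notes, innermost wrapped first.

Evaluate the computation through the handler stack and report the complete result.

Answer: [((2, 8), (8))]

Working:
get @ H1 ⇒ 8
tell(8) @ H2 ⇒ log+=8
ask @ H0 ⇒ 2
H0 returns 2
H1 returns (2, 8)
H2 returns ((2, 8), (8))
H3 returns [((2, 8), (8))]
= [((2, 8), (8))]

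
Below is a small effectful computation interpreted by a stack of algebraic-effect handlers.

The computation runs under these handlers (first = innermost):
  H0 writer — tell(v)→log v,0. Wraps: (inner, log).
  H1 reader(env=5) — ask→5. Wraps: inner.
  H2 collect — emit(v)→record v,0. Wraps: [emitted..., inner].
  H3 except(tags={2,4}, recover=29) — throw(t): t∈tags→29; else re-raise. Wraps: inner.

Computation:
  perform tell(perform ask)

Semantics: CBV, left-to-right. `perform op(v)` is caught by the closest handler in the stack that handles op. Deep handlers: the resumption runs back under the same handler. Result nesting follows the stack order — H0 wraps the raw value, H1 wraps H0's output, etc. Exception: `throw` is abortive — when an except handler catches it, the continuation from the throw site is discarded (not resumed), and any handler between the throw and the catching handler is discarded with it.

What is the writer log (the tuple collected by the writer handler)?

Answer: (5)

Working:
ask @ H1 ⇒ 5
tell(5) @ H0 ⇒ log+=5
H0 returns (0, (5))
H1 returns (0, (5))
H2 returns [(0, (5))]
H3 returns [(0, (5))]
= [(0, (5))]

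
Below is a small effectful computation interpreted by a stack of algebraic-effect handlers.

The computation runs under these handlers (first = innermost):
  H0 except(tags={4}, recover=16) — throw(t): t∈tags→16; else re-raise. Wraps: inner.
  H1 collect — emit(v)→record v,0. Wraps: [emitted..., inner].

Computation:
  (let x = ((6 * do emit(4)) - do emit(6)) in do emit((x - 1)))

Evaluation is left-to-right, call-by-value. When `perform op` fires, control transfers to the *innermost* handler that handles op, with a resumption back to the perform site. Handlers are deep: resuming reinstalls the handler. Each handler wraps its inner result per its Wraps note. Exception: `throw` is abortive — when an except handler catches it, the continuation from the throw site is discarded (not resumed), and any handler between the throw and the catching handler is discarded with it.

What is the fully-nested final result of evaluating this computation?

Answer: [4, 6, -1, 0]

Step-by-step:
emit(4) @ H1 ⇒ out+=4
emit(6) @ H1 ⇒ out+=6
emit(-1) @ H1 ⇒ out+=-1
H0 returns 0
H1 returns [4, 6, -1, 0]
= [4, 6, -1, 0]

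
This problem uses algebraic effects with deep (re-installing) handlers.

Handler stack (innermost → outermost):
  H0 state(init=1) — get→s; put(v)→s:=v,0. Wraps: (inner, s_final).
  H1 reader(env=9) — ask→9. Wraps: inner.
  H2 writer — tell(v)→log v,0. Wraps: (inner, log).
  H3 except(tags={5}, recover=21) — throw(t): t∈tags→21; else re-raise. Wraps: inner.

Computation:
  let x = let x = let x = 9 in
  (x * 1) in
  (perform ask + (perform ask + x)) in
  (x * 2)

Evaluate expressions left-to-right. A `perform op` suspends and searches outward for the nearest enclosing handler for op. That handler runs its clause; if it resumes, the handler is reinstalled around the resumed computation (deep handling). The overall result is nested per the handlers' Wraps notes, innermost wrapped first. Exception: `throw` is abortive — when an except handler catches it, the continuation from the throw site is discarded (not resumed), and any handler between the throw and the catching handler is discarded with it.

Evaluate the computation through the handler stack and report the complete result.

Working:
ask @ H1 ⇒ 9
ask @ H1 ⇒ 9
H0 returns (54, 1)
H1 returns (54, 1)
H2 returns ((54, 1), ())
H3 returns ((54, 1), ())
= ((54, 1), ())

Answer: ((54, 1), ())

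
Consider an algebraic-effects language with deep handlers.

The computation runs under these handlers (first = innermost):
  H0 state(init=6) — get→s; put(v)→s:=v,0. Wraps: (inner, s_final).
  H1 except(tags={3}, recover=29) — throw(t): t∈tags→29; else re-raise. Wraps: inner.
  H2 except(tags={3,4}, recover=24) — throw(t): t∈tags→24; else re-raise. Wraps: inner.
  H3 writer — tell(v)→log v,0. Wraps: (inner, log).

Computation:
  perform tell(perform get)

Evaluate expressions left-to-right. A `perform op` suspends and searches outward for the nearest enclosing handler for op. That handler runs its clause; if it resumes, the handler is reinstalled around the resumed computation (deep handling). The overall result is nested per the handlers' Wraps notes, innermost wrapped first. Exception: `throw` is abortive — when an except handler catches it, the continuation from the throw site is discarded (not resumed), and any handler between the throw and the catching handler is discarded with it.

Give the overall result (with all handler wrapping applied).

Answer: ((0, 6), (6))

Step-by-step:
get @ H0 ⇒ 6
tell(6) @ H3 ⇒ log+=6
H0 returns (0, 6)
H1 returns (0, 6)
H2 returns (0, 6)
H3 returns ((0, 6), (6))
= ((0, 6), (6))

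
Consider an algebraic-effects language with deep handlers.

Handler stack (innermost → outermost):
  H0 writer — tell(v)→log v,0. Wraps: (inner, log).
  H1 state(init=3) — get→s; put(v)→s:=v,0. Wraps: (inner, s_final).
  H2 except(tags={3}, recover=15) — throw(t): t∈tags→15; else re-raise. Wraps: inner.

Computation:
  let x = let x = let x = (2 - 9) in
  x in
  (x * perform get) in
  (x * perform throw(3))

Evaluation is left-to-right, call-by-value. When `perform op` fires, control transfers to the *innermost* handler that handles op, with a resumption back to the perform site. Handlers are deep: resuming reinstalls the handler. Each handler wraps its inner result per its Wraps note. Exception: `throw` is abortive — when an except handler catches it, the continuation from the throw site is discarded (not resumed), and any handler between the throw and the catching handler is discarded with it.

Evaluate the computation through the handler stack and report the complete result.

Answer: 15

Working:
get @ H1 ⇒ 3
throw(3) @ H2 caught ⇒ 15
= 15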